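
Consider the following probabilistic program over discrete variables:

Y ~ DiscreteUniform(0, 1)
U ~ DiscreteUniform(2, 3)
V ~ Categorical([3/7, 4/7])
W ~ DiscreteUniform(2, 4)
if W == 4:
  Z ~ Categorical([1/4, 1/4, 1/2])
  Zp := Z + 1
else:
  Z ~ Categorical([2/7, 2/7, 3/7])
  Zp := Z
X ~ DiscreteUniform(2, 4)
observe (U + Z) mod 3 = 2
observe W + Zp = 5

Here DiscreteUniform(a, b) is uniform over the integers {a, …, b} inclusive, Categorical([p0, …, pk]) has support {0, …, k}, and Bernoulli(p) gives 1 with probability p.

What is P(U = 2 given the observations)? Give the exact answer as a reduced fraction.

Enumerate traces; 24 have nonzero weight after conditioning:
  (Y=0, U=2, V=0, W=4, Z=0, X=2) weight 1/336
  (Y=0, U=2, V=0, W=4, Z=0, X=3) weight 1/336
  (Y=0, U=2, V=0, W=4, Z=0, X=4) weight 1/336
  (Y=0, U=2, V=1, W=4, Z=0, X=2) weight 1/252
  (Y=0, U=2, V=1, W=4, Z=0, X=3) weight 1/252
  (Y=0, U=2, V=1, W=4, Z=0, X=4) weight 1/252
  (Y=0, U=3, V=0, W=3, Z=2, X=2) weight 1/196
  (Y=0, U=3, V=0, W=3, Z=2, X=3) weight 1/196
  … 16 more
Group by U:
  weight(U=2) = 1/24
  weight(U=3) = 1/14
Total weight = 1/24 + 1/14 = 19/168
P(U=2 | obs) = 1/24 / 19/168 = 7/19
P(U=3 | obs) = 1/14 / 19/168 = 12/19

P(U = 2 | obs) = 7/19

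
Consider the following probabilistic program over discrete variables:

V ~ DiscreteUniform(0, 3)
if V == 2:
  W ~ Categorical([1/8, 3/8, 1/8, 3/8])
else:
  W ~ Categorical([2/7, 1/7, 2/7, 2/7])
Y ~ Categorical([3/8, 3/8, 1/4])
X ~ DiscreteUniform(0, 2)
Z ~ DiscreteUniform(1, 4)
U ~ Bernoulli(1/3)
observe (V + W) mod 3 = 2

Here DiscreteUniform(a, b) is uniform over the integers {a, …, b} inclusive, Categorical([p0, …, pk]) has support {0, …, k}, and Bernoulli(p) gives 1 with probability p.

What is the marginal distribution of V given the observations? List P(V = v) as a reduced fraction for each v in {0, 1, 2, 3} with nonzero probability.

Enumerate traces; 360 have nonzero weight after conditioning:
  (V=0, W=2, Y=0, X=0, Z=1, U=0) weight 1/672
  (V=0, W=2, Y=0, X=0, Z=1, U=1) weight 1/1344
  (V=0, W=2, Y=0, X=0, Z=2, U=0) weight 1/672
  (V=0, W=2, Y=0, X=0, Z=2, U=1) weight 1/1344
  (V=0, W=2, Y=0, X=0, Z=3, U=0) weight 1/672
  (V=0, W=2, Y=0, X=0, Z=3, U=1) weight 1/1344
  (V=0, W=2, Y=0, X=0, Z=4, U=0) weight 1/672
  (V=0, W=2, Y=0, X=0, Z=4, U=1) weight 1/1344
  (V=1, W=1, Y=0, X=0, Z=1, U=0) weight 1/1344
  (V=2, W=0, Y=0, X=0, Z=1, U=0) weight 1/1536
  … 350 more
Group by V:
  weight(V=0) = 1/14
  weight(V=1) = 1/28
  weight(V=2) = 1/8
  weight(V=3) = 1/14
Total weight = 1/14 + 1/28 + 1/8 + 1/14 = 17/56
P(V=0 | obs) = 1/14 / 17/56 = 4/17
P(V=1 | obs) = 1/28 / 17/56 = 2/17
P(V=2 | obs) = 1/8 / 17/56 = 7/17
P(V=3 | obs) = 1/14 / 17/56 = 4/17

P(V=0) = 4/17, P(V=1) = 2/17, P(V=2) = 7/17, P(V=3) = 4/17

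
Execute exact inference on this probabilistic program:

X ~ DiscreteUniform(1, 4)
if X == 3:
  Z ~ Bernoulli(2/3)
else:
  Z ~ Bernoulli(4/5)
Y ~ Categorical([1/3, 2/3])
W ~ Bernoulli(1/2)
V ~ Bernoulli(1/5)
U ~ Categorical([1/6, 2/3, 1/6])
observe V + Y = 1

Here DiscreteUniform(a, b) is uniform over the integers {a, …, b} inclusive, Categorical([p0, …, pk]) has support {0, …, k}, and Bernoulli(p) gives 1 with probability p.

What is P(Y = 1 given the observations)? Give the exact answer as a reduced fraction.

P(Y = 1 | obs) = 8/9

Enumerate traces; 96 have nonzero weight after conditioning:
  (X=1, Z=0, Y=0, W=0, V=1, U=0) weight 1/3600
  (X=1, Z=0, Y=0, W=0, V=1, U=1) weight 1/900
  (X=1, Z=0, Y=0, W=0, V=1, U=2) weight 1/3600
  (X=1, Z=0, Y=0, W=1, V=1, U=0) weight 1/3600
  (X=1, Z=0, Y=0, W=1, V=1, U=1) weight 1/900
  (X=1, Z=0, Y=0, W=1, V=1, U=2) weight 1/3600
  (X=1, Z=0, Y=1, W=0, V=0, U=0) weight 1/450
  (X=1, Z=0, Y=1, W=0, V=0, U=1) weight 2/225
  … 88 more
Group by Y:
  weight(Y=0) = 1/15
  weight(Y=1) = 8/15
Total weight = 1/15 + 8/15 = 3/5
P(Y=0 | obs) = 1/15 / 3/5 = 1/9
P(Y=1 | obs) = 8/15 / 3/5 = 8/9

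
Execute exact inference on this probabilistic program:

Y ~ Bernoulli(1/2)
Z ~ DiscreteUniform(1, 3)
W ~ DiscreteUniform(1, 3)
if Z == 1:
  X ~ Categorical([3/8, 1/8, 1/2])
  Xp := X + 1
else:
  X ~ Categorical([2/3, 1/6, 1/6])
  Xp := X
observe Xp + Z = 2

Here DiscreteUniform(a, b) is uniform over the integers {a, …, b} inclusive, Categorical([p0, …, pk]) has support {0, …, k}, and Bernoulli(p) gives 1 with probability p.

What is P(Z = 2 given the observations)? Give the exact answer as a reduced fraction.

Enumerate traces; 12 have nonzero weight after conditioning:
  (Y=0, Z=1, W=1, X=0) weight 1/48
  (Y=0, Z=1, W=2, X=0) weight 1/48
  (Y=0, Z=1, W=3, X=0) weight 1/48
  (Y=0, Z=2, W=1, X=0) weight 1/27
  (Y=0, Z=2, W=2, X=0) weight 1/27
  (Y=0, Z=2, W=3, X=0) weight 1/27
  (Y=1, Z=1, W=1, X=0) weight 1/48
  (Y=1, Z=1, W=2, X=0) weight 1/48
  … 4 more
Group by Z:
  weight(Z=1) = 1/8
  weight(Z=2) = 2/9
Total weight = 1/8 + 2/9 = 25/72
P(Z=1 | obs) = 1/8 / 25/72 = 9/25
P(Z=2 | obs) = 2/9 / 25/72 = 16/25

P(Z = 2 | obs) = 16/25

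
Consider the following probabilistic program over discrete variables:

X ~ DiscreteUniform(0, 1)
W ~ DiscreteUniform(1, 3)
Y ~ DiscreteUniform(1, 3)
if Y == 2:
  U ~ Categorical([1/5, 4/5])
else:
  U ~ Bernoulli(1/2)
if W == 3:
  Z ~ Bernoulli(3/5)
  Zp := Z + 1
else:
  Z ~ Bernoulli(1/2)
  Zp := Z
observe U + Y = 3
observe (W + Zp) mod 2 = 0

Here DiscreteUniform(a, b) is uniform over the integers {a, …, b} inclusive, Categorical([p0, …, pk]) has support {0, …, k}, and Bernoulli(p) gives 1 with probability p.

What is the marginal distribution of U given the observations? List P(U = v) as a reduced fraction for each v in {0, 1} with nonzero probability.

Enumerate traces; 12 have nonzero weight after conditioning:
  (X=0, W=1, Y=2, U=1, Z=1) weight 1/45
  (X=0, W=1, Y=3, U=0, Z=1) weight 1/72
  (X=0, W=2, Y=2, U=1, Z=0) weight 1/45
  (X=0, W=2, Y=3, U=0, Z=0) weight 1/72
  (X=0, W=3, Y=2, U=1, Z=0) weight 4/225
  (X=0, W=3, Y=3, U=0, Z=0) weight 1/90
  (X=1, W=1, Y=2, U=1, Z=1) weight 1/45
  (X=1, W=1, Y=3, U=0, Z=1) weight 1/72
  … 4 more
Group by U:
  weight(U=0) = 7/90
  weight(U=1) = 28/225
Total weight = 7/90 + 28/225 = 91/450
P(U=0 | obs) = 7/90 / 91/450 = 5/13
P(U=1 | obs) = 28/225 / 91/450 = 8/13

P(U=0) = 5/13, P(U=1) = 8/13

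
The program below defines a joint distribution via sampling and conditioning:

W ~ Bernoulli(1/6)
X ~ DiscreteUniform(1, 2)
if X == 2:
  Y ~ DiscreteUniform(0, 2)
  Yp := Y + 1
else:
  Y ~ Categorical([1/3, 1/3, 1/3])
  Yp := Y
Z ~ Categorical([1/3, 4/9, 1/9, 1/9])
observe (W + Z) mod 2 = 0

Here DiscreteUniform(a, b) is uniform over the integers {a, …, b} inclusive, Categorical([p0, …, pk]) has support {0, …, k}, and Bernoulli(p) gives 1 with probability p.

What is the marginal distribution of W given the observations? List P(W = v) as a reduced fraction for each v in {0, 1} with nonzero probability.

P(W=0) = 4/5, P(W=1) = 1/5

Enumerate traces; 24 have nonzero weight after conditioning:
  (W=0, X=1, Y=0, Z=0) weight 5/108
  (W=0, X=1, Y=0, Z=2) weight 5/324
  (W=0, X=1, Y=1, Z=0) weight 5/108
  (W=0, X=1, Y=1, Z=2) weight 5/324
  (W=0, X=1, Y=2, Z=0) weight 5/108
  (W=0, X=1, Y=2, Z=2) weight 5/324
  (W=0, X=2, Y=0, Z=0) weight 5/108
  (W=0, X=2, Y=0, Z=2) weight 5/324
  (W=1, X=1, Y=0, Z=1) weight 1/81
  … 15 more
Group by W:
  weight(W=0) = 10/27
  weight(W=1) = 5/54
Total weight = 10/27 + 5/54 = 25/54
P(W=0 | obs) = 10/27 / 25/54 = 4/5
P(W=1 | obs) = 5/54 / 25/54 = 1/5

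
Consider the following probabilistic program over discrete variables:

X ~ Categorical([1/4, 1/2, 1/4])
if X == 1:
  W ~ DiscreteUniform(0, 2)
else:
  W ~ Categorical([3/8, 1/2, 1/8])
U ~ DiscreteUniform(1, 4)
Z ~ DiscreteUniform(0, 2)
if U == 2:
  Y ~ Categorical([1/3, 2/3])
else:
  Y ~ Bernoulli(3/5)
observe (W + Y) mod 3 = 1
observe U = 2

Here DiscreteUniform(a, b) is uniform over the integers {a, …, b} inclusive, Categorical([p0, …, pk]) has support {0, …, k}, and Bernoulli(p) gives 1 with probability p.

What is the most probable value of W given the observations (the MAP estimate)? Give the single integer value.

argmax_v P(W = v | obs) = 0

Enumerate traces; 18 have nonzero weight after conditioning:
  (X=0, W=0, U=2, Z=0, Y=1) weight 1/192
  (X=0, W=0, U=2, Z=1, Y=1) weight 1/192
  (X=0, W=0, U=2, Z=2, Y=1) weight 1/192
  (X=0, W=1, U=2, Z=0, Y=0) weight 1/288
  (X=0, W=1, U=2, Z=1, Y=0) weight 1/288
  (X=0, W=1, U=2, Z=2, Y=0) weight 1/288
  (X=1, W=0, U=2, Z=0, Y=1) weight 1/108
  (X=1, W=0, U=2, Z=1, Y=1) weight 1/108
  … 10 more
Group by W:
  weight(W=0) = 17/288
  weight(W=1) = 5/144
Total weight = 17/288 + 5/144 = 3/32
P(W=0 | obs) = 17/288 / 3/32 = 17/27
P(W=1 | obs) = 5/144 / 3/32 = 10/27
argmax = 0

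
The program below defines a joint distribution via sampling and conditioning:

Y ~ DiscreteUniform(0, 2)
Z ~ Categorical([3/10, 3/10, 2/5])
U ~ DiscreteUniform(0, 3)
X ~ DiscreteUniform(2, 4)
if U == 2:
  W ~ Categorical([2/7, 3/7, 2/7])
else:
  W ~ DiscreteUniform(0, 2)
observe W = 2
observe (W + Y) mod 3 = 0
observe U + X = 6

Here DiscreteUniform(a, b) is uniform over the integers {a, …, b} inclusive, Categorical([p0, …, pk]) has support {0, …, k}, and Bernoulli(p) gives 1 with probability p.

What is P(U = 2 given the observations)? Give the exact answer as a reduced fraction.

Enumerate traces; 6 have nonzero weight after conditioning:
  (Y=1, Z=0, U=2, X=4, W=2) weight 1/420
  (Y=1, Z=0, U=3, X=3, W=2) weight 1/360
  (Y=1, Z=1, U=2, X=4, W=2) weight 1/420
  (Y=1, Z=1, U=3, X=3, W=2) weight 1/360
  (Y=1, Z=2, U=2, X=4, W=2) weight 1/315
  (Y=1, Z=2, U=3, X=3, W=2) weight 1/270
Group by U:
  weight(U=2) = 1/126
  weight(U=3) = 1/108
Total weight = 1/126 + 1/108 = 13/756
P(U=2 | obs) = 1/126 / 13/756 = 6/13
P(U=3 | obs) = 1/108 / 13/756 = 7/13

P(U = 2 | obs) = 6/13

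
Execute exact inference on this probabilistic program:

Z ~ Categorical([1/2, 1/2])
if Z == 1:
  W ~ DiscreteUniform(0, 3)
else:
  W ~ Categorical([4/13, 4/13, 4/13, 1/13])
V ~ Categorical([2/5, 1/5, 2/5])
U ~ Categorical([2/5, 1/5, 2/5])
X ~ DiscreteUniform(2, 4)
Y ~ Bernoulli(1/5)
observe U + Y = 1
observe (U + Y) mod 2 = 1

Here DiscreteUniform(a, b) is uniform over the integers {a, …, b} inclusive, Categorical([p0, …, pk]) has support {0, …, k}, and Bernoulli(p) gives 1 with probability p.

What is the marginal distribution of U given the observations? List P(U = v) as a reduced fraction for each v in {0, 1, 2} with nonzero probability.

Enumerate traces; 144 have nonzero weight after conditioning:
  (Z=0, W=0, V=0, U=0, X=2, Y=1) weight 8/4875
  (Z=0, W=0, V=0, U=0, X=3, Y=1) weight 8/4875
  (Z=0, W=0, V=0, U=0, X=4, Y=1) weight 8/4875
  (Z=0, W=0, V=0, U=1, X=2, Y=0) weight 16/4875
  (Z=0, W=0, V=0, U=1, X=3, Y=0) weight 16/4875
  (Z=0, W=0, V=0, U=1, X=4, Y=0) weight 16/4875
  (Z=0, W=0, V=1, U=0, X=2, Y=1) weight 4/4875
  (Z=0, W=0, V=1, U=0, X=3, Y=1) weight 4/4875
  … 136 more
Group by U:
  weight(U=0) = 2/25
  weight(U=1) = 4/25
Total weight = 2/25 + 4/25 = 6/25
P(U=0 | obs) = 2/25 / 6/25 = 1/3
P(U=1 | obs) = 4/25 / 6/25 = 2/3

P(U=0) = 1/3, P(U=1) = 2/3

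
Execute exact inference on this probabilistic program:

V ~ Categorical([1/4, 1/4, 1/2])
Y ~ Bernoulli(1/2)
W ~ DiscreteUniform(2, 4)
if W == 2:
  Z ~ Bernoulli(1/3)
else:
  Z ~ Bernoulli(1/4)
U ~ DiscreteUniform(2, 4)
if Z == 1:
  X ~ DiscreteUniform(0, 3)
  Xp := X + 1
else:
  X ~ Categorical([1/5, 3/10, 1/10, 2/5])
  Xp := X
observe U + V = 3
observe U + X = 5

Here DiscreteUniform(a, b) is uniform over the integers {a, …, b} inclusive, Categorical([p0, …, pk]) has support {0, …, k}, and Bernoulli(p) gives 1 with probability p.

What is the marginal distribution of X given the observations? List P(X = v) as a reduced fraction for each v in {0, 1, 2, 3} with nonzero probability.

P(X=2) = 17/60, P(X=3) = 43/60

Enumerate traces; 24 have nonzero weight after conditioning:
  (V=0, Y=0, W=2, Z=0, U=3, X=2) weight 1/1080
  (V=0, Y=0, W=2, Z=1, U=3, X=2) weight 1/864
  (V=0, Y=0, W=3, Z=0, U=3, X=2) weight 1/960
  (V=0, Y=0, W=3, Z=1, U=3, X=2) weight 1/1152
  (V=0, Y=0, W=4, Z=0, U=3, X=2) weight 1/960
  (V=0, Y=0, W=4, Z=1, U=3, X=2) weight 1/1152
  (V=0, Y=1, W=2, Z=0, U=3, X=2) weight 1/1080
  (V=0, Y=1, W=2, Z=1, U=3, X=2) weight 1/864
  (V=1, Y=0, W=2, Z=0, U=2, X=3) weight 1/270
  … 15 more
Group by X:
  weight(X=2) = 17/1440
  weight(X=3) = 43/1440
Total weight = 17/1440 + 43/1440 = 1/24
P(X=2 | obs) = 17/1440 / 1/24 = 17/60
P(X=3 | obs) = 43/1440 / 1/24 = 43/60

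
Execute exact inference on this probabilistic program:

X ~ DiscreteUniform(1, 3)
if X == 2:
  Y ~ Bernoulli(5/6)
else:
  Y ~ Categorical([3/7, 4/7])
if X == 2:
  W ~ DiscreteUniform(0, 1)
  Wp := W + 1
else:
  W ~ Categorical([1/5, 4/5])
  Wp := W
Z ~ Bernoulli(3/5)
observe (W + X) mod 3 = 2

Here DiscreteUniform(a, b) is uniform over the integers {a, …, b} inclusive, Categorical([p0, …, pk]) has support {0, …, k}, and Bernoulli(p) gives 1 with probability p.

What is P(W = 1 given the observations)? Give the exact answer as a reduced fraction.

P(W = 1 | obs) = 8/13

Enumerate traces; 8 have nonzero weight after conditioning:
  (X=1, Y=0, W=1, Z=0) weight 8/175
  (X=1, Y=0, W=1, Z=1) weight 12/175
  (X=1, Y=1, W=1, Z=0) weight 32/525
  (X=1, Y=1, W=1, Z=1) weight 16/175
  (X=2, Y=0, W=0, Z=0) weight 1/90
  (X=2, Y=0, W=0, Z=1) weight 1/60
  (X=2, Y=1, W=0, Z=0) weight 1/18
  (X=2, Y=1, W=0, Z=1) weight 1/12
Group by W:
  weight(W=0) = 1/6
  weight(W=1) = 4/15
Total weight = 1/6 + 4/15 = 13/30
P(W=0 | obs) = 1/6 / 13/30 = 5/13
P(W=1 | obs) = 4/15 / 13/30 = 8/13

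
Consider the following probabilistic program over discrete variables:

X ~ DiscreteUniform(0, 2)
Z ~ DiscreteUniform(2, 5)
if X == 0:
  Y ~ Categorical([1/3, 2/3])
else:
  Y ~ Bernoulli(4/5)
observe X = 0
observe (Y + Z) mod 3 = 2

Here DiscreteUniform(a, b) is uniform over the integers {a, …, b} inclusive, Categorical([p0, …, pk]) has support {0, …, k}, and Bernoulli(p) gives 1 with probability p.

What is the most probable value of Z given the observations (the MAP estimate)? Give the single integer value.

Enumerate traces; 3 have nonzero weight after conditioning:
  (X=0, Z=2, Y=0) weight 1/36
  (X=0, Z=4, Y=1) weight 1/18
  (X=0, Z=5, Y=0) weight 1/36
Group by Z:
  weight(Z=2) = 1/36
  weight(Z=4) = 1/18
  weight(Z=5) = 1/36
Total weight = 1/36 + 1/18 + 1/36 = 1/9
P(Z=2 | obs) = 1/36 / 1/9 = 1/4
P(Z=4 | obs) = 1/18 / 1/9 = 1/2
P(Z=5 | obs) = 1/36 / 1/9 = 1/4
argmax = 4

argmax_v P(Z = v | obs) = 4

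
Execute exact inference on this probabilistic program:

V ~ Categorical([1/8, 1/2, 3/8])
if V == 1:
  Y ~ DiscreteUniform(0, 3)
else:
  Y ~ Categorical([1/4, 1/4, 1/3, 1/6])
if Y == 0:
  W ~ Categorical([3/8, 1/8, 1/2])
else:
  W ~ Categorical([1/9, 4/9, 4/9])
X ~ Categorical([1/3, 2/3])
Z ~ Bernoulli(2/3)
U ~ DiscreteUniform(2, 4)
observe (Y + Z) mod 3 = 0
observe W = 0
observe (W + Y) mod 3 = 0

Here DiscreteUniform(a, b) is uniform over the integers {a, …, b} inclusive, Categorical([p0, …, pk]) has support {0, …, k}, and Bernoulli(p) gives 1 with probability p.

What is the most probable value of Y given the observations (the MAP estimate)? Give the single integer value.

Enumerate traces; 36 have nonzero weight after conditioning:
  (V=0, Y=0, W=0, X=0, Z=0, U=2) weight 1/2304
  (V=0, Y=0, W=0, X=0, Z=0, U=3) weight 1/2304
  (V=0, Y=0, W=0, X=0, Z=0, U=4) weight 1/2304
  (V=0, Y=0, W=0, X=1, Z=0, U=2) weight 1/1152
  (V=0, Y=0, W=0, X=1, Z=0, U=3) weight 1/1152
  (V=0, Y=0, W=0, X=1, Z=0, U=4) weight 1/1152
  (V=0, Y=3, W=0, X=0, Z=0, U=2) weight 1/11664
  (V=0, Y=3, W=0, X=0, Z=0, U=3) weight 1/11664
  … 28 more
Group by Y:
  weight(Y=0) = 1/32
  weight(Y=3) = 5/648
Total weight = 1/32 + 5/648 = 101/2592
P(Y=0 | obs) = 1/32 / 101/2592 = 81/101
P(Y=3 | obs) = 5/648 / 101/2592 = 20/101
argmax = 0

argmax_v P(Y = v | obs) = 0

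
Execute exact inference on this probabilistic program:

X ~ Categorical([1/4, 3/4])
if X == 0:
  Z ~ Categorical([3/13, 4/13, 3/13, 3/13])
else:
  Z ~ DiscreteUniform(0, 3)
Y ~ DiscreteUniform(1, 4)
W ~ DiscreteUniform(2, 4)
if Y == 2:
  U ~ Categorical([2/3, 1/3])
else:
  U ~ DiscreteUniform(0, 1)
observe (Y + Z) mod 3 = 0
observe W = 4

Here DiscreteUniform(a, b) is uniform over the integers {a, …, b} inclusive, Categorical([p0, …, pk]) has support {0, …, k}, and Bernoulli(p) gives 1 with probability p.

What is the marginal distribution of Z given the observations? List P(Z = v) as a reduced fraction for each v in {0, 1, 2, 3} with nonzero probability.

P(Z=0) = 51/259, P(Z=1) = 55/259, P(Z=2) = 102/259, P(Z=3) = 51/259

Enumerate traces; 20 have nonzero weight after conditioning:
  (X=0, Z=0, Y=3, W=4, U=0) weight 1/416
  (X=0, Z=0, Y=3, W=4, U=1) weight 1/416
  (X=0, Z=1, Y=2, W=4, U=0) weight 1/234
  (X=0, Z=1, Y=2, W=4, U=1) weight 1/468
  (X=0, Z=2, Y=1, W=4, U=0) weight 1/416
  (X=0, Z=2, Y=1, W=4, U=1) weight 1/416
  (X=0, Z=2, Y=4, W=4, U=0) weight 1/416
  (X=0, Z=2, Y=4, W=4, U=1) weight 1/416
  (X=0, Z=3, Y=3, W=4, U=0) weight 1/416
  … 11 more
Group by Z:
  weight(Z=0) = 17/832
  weight(Z=1) = 55/2496
  weight(Z=2) = 17/416
  weight(Z=3) = 17/832
Total weight = 17/832 + 55/2496 + 17/416 + 17/832 = 259/2496
P(Z=0 | obs) = 17/832 / 259/2496 = 51/259
P(Z=1 | obs) = 55/2496 / 259/2496 = 55/259
P(Z=2 | obs) = 17/416 / 259/2496 = 102/259
P(Z=3 | obs) = 17/832 / 259/2496 = 51/259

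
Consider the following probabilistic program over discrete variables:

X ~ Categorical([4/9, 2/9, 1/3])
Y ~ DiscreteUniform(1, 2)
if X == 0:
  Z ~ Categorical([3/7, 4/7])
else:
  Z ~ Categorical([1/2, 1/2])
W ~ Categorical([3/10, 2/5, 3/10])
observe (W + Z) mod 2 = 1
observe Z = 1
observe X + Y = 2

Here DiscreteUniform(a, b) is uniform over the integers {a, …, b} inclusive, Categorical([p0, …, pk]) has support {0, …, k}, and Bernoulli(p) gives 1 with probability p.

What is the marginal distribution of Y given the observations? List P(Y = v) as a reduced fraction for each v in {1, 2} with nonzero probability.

P(Y=1) = 7/23, P(Y=2) = 16/23

Enumerate traces; 4 have nonzero weight after conditioning:
  (X=0, Y=2, Z=1, W=0) weight 4/105
  (X=0, Y=2, Z=1, W=2) weight 4/105
  (X=1, Y=1, Z=1, W=0) weight 1/60
  (X=1, Y=1, Z=1, W=2) weight 1/60
Group by Y:
  weight(Y=1) = 1/30
  weight(Y=2) = 8/105
Total weight = 1/30 + 8/105 = 23/210
P(Y=1 | obs) = 1/30 / 23/210 = 7/23
P(Y=2 | obs) = 8/105 / 23/210 = 16/23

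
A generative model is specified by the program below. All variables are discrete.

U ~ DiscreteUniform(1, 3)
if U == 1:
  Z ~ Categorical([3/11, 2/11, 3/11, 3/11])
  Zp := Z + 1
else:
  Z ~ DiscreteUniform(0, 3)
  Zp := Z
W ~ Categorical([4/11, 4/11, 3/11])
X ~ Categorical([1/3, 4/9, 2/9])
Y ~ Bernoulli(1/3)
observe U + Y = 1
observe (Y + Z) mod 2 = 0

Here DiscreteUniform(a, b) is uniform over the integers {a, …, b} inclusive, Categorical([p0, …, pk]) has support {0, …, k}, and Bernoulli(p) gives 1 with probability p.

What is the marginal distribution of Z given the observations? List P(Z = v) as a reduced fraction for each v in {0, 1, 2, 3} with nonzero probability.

Enumerate traces; 18 have nonzero weight after conditioning:
  (U=1, Z=0, W=0, X=0, Y=0) weight 8/1089
  (U=1, Z=0, W=0, X=1, Y=0) weight 32/3267
  (U=1, Z=0, W=0, X=2, Y=0) weight 16/3267
  (U=1, Z=0, W=1, X=0, Y=0) weight 8/1089
  (U=1, Z=0, W=1, X=1, Y=0) weight 32/3267
  (U=1, Z=0, W=1, X=2, Y=0) weight 16/3267
  (U=1, Z=0, W=2, X=0, Y=0) weight 2/363
  (U=1, Z=0, W=2, X=1, Y=0) weight 8/1089
  (U=1, Z=2, W=0, X=0, Y=0) weight 8/1089
  … 9 more
Group by Z:
  weight(Z=0) = 2/33
  weight(Z=2) = 2/33
Total weight = 2/33 + 2/33 = 4/33
P(Z=0 | obs) = 2/33 / 4/33 = 1/2
P(Z=2 | obs) = 2/33 / 4/33 = 1/2

P(Z=0) = 1/2, P(Z=2) = 1/2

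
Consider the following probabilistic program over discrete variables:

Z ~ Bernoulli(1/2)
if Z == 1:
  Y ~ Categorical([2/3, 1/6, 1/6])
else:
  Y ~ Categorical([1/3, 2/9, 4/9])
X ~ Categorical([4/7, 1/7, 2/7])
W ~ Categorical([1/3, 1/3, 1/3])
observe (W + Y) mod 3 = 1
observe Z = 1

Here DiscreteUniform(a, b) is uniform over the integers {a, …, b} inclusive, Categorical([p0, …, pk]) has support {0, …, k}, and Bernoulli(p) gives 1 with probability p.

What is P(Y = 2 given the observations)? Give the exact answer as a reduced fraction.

Enumerate traces; 9 have nonzero weight after conditioning:
  (Z=1, Y=0, X=0, W=1) weight 4/63
  (Z=1, Y=0, X=1, W=1) weight 1/63
  (Z=1, Y=0, X=2, W=1) weight 2/63
  (Z=1, Y=1, X=0, W=0) weight 1/63
  (Z=1, Y=1, X=1, W=0) weight 1/252
  (Z=1, Y=1, X=2, W=0) weight 1/126
  (Z=1, Y=2, X=0, W=2) weight 1/63
  (Z=1, Y=2, X=1, W=2) weight 1/252
  … 1 more
Group by Y:
  weight(Y=0) = 1/9
  weight(Y=1) = 1/36
  weight(Y=2) = 1/36
Total weight = 1/9 + 1/36 + 1/36 = 1/6
P(Y=0 | obs) = 1/9 / 1/6 = 2/3
P(Y=1 | obs) = 1/36 / 1/6 = 1/6
P(Y=2 | obs) = 1/36 / 1/6 = 1/6

P(Y = 2 | obs) = 1/6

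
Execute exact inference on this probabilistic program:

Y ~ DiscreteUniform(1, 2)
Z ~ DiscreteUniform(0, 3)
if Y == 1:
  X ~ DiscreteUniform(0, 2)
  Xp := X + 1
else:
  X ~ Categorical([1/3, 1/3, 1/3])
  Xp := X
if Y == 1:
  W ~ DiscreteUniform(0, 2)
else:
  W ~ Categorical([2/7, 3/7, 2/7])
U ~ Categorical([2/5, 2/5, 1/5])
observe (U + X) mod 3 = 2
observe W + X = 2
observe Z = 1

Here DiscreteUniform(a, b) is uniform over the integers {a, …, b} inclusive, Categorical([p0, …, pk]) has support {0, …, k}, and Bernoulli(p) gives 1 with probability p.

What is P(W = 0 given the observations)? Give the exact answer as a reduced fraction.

P(W = 0 | obs) = 26/71

Enumerate traces; 6 have nonzero weight after conditioning:
  (Y=1, Z=1, X=0, W=2, U=2) weight 1/360
  (Y=1, Z=1, X=1, W=1, U=1) weight 1/180
  (Y=1, Z=1, X=2, W=0, U=0) weight 1/180
  (Y=2, Z=1, X=0, W=2, U=2) weight 1/420
  (Y=2, Z=1, X=1, W=1, U=1) weight 1/140
  (Y=2, Z=1, X=2, W=0, U=0) weight 1/210
Group by W:
  weight(W=0) = 13/1260
  weight(W=1) = 4/315
  weight(W=2) = 13/2520
Total weight = 13/1260 + 4/315 + 13/2520 = 71/2520
P(W=0 | obs) = 13/1260 / 71/2520 = 26/71
P(W=1 | obs) = 4/315 / 71/2520 = 32/71
P(W=2 | obs) = 13/2520 / 71/2520 = 13/71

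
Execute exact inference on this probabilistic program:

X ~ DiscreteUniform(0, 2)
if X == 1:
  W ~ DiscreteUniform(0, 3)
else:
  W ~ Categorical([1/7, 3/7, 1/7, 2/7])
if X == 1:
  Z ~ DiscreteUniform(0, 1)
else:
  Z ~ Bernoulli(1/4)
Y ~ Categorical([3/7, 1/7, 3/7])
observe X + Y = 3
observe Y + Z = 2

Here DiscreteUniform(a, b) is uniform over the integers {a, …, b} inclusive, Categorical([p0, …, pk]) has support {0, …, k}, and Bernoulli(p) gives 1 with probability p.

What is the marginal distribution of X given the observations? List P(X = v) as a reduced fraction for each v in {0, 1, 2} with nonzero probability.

P(X=1) = 6/7, P(X=2) = 1/7

Enumerate traces; 8 have nonzero weight after conditioning:
  (X=1, W=0, Z=0, Y=2) weight 1/56
  (X=1, W=1, Z=0, Y=2) weight 1/56
  (X=1, W=2, Z=0, Y=2) weight 1/56
  (X=1, W=3, Z=0, Y=2) weight 1/56
  (X=2, W=0, Z=1, Y=1) weight 1/588
  (X=2, W=1, Z=1, Y=1) weight 1/196
  (X=2, W=2, Z=1, Y=1) weight 1/588
  (X=2, W=3, Z=1, Y=1) weight 1/294
Group by X:
  weight(X=1) = 1/14
  weight(X=2) = 1/84
Total weight = 1/14 + 1/84 = 1/12
P(X=1 | obs) = 1/14 / 1/12 = 6/7
P(X=2 | obs) = 1/84 / 1/12 = 1/7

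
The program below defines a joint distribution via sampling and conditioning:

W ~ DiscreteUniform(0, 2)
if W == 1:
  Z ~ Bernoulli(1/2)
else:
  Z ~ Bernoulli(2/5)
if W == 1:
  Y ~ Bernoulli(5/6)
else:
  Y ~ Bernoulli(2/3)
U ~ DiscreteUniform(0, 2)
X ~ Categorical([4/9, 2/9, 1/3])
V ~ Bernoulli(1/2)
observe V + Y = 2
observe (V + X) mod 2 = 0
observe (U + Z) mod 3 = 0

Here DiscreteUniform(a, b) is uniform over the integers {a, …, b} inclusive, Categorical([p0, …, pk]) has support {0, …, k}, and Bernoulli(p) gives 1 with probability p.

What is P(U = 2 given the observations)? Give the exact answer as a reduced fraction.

P(U = 2 | obs) = 57/130

Enumerate traces; 6 have nonzero weight after conditioning:
  (W=0, Z=0, Y=1, U=0, X=1, V=1) weight 2/405
  (W=0, Z=1, Y=1, U=2, X=1, V=1) weight 4/1215
  (W=1, Z=0, Y=1, U=0, X=1, V=1) weight 5/972
  (W=1, Z=1, Y=1, U=2, X=1, V=1) weight 5/972
  (W=2, Z=0, Y=1, U=0, X=1, V=1) weight 2/405
  (W=2, Z=1, Y=1, U=2, X=1, V=1) weight 4/1215
Group by U:
  weight(U=0) = 73/4860
  weight(U=2) = 19/1620
Total weight = 73/4860 + 19/1620 = 13/486
P(U=0 | obs) = 73/4860 / 13/486 = 73/130
P(U=2 | obs) = 19/1620 / 13/486 = 57/130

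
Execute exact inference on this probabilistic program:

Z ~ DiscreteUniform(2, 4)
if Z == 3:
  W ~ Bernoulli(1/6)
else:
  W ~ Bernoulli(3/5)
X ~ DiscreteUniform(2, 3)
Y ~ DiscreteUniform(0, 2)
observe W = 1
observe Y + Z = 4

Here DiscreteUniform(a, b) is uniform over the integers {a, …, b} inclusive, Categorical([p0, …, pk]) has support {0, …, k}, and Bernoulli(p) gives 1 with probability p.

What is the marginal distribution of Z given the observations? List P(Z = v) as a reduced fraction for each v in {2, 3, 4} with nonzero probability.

P(Z=2) = 18/41, P(Z=3) = 5/41, P(Z=4) = 18/41

Enumerate traces; 6 have nonzero weight after conditioning:
  (Z=2, W=1, X=2, Y=2) weight 1/30
  (Z=2, W=1, X=3, Y=2) weight 1/30
  (Z=3, W=1, X=2, Y=1) weight 1/108
  (Z=3, W=1, X=3, Y=1) weight 1/108
  (Z=4, W=1, X=2, Y=0) weight 1/30
  (Z=4, W=1, X=3, Y=0) weight 1/30
Group by Z:
  weight(Z=2) = 1/15
  weight(Z=3) = 1/54
  weight(Z=4) = 1/15
Total weight = 1/15 + 1/54 + 1/15 = 41/270
P(Z=2 | obs) = 1/15 / 41/270 = 18/41
P(Z=3 | obs) = 1/54 / 41/270 = 5/41
P(Z=4 | obs) = 1/15 / 41/270 = 18/41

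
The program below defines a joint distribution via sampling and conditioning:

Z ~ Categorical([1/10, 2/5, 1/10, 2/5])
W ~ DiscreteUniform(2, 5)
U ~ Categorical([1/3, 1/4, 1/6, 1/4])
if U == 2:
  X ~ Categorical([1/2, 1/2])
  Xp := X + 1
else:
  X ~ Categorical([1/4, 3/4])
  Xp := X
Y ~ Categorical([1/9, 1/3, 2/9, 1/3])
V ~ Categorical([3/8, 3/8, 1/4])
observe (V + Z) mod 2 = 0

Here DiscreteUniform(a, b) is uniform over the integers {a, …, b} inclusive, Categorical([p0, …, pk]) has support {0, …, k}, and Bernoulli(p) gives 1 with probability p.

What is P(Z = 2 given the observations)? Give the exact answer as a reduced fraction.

P(Z = 2 | obs) = 5/34

Enumerate traces; 768 have nonzero weight after conditioning:
  (Z=0, W=2, U=0, X=0, Y=0, V=0) weight 1/11520
  (Z=0, W=2, U=0, X=0, Y=0, V=2) weight 1/17280
  (Z=0, W=2, U=0, X=0, Y=1, V=0) weight 1/3840
  (Z=0, W=2, U=0, X=0, Y=1, V=2) weight 1/5760
  (Z=0, W=2, U=0, X=0, Y=2, V=0) weight 1/5760
  (Z=0, W=2, U=0, X=0, Y=2, V=2) weight 1/8640
  (Z=0, W=2, U=0, X=0, Y=3, V=0) weight 1/3840
  (Z=0, W=2, U=0, X=0, Y=3, V=2) weight 1/5760
  (Z=1, W=2, U=0, X=0, Y=0, V=1) weight 1/2880
  (Z=2, W=2, U=0, X=0, Y=0, V=0) weight 1/11520
  … 758 more
Group by Z:
  weight(Z=0) = 1/16
  weight(Z=1) = 3/20
  weight(Z=2) = 1/16
  weight(Z=3) = 3/20
Total weight = 1/16 + 3/20 + 1/16 + 3/20 = 17/40
P(Z=0 | obs) = 1/16 / 17/40 = 5/34
P(Z=1 | obs) = 3/20 / 17/40 = 6/17
P(Z=2 | obs) = 1/16 / 17/40 = 5/34
P(Z=3 | obs) = 3/20 / 17/40 = 6/17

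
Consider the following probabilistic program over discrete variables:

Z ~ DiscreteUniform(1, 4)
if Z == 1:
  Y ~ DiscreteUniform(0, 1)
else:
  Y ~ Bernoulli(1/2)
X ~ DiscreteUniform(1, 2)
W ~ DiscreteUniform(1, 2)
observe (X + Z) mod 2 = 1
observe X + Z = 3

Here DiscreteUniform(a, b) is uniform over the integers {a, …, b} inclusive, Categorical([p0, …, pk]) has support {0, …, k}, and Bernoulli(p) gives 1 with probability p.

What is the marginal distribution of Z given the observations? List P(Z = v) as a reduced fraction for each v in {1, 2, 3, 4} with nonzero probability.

P(Z=1) = 1/2, P(Z=2) = 1/2

Enumerate traces; 8 have nonzero weight after conditioning:
  (Z=1, Y=0, X=2, W=1) weight 1/32
  (Z=1, Y=0, X=2, W=2) weight 1/32
  (Z=1, Y=1, X=2, W=1) weight 1/32
  (Z=1, Y=1, X=2, W=2) weight 1/32
  (Z=2, Y=0, X=1, W=1) weight 1/32
  (Z=2, Y=0, X=1, W=2) weight 1/32
  (Z=2, Y=1, X=1, W=1) weight 1/32
  (Z=2, Y=1, X=1, W=2) weight 1/32
Group by Z:
  weight(Z=1) = 1/8
  weight(Z=2) = 1/8
Total weight = 1/8 + 1/8 = 1/4
P(Z=1 | obs) = 1/8 / 1/4 = 1/2
P(Z=2 | obs) = 1/8 / 1/4 = 1/2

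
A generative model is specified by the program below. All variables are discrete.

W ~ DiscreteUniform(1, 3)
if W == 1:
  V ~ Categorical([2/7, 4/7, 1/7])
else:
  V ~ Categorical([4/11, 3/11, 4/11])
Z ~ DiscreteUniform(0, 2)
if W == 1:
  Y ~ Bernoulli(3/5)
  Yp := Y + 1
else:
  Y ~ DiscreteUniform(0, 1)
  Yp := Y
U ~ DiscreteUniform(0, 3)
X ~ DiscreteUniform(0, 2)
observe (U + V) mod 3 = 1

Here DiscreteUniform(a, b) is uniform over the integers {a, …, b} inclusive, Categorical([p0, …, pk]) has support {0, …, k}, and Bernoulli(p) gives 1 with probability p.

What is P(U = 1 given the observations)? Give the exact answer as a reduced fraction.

Enumerate traces; 216 have nonzero weight after conditioning:
  (W=1, V=0, Z=0, Y=0, U=1, X=0) weight 1/945
  (W=1, V=0, Z=0, Y=0, U=1, X=1) weight 1/945
  (W=1, V=0, Z=0, Y=0, U=1, X=2) weight 1/945
  (W=1, V=0, Z=0, Y=1, U=1, X=0) weight 1/630
  (W=1, V=0, Z=0, Y=1, U=1, X=1) weight 1/630
  (W=1, V=0, Z=0, Y=1, U=1, X=2) weight 1/630
  (W=1, V=0, Z=1, Y=0, U=1, X=0) weight 1/945
  (W=1, V=0, Z=1, Y=0, U=1, X=1) weight 1/945
  (W=1, V=1, Z=0, Y=0, U=0, X=0) weight 2/945
  (W=1, V=1, Z=0, Y=0, U=3, X=0) weight 2/945
  … 206 more
Group by U:
  weight(U=0) = 43/462
  weight(U=1) = 13/154
  weight(U=2) = 67/924
  weight(U=3) = 43/462
Total weight = 43/462 + 13/154 + 67/924 + 43/462 = 317/924
P(U=0 | obs) = 43/462 / 317/924 = 86/317
P(U=1 | obs) = 13/154 / 317/924 = 78/317
P(U=2 | obs) = 67/924 / 317/924 = 67/317
P(U=3 | obs) = 43/462 / 317/924 = 86/317

P(U = 1 | obs) = 78/317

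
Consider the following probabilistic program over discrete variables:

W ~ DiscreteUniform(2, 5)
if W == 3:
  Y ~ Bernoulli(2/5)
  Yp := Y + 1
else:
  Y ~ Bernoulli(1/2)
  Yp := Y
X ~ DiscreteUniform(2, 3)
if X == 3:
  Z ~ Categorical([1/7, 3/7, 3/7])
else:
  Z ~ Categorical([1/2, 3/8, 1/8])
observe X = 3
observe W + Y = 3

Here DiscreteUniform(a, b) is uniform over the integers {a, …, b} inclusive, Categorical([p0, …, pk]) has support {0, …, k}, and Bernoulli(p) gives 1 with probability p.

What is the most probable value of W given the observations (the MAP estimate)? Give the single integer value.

argmax_v P(W = v | obs) = 3

Enumerate traces; 6 have nonzero weight after conditioning:
  (W=2, Y=1, X=3, Z=0) weight 1/112
  (W=2, Y=1, X=3, Z=1) weight 3/112
  (W=2, Y=1, X=3, Z=2) weight 3/112
  (W=3, Y=0, X=3, Z=0) weight 3/280
  (W=3, Y=0, X=3, Z=1) weight 9/280
  (W=3, Y=0, X=3, Z=2) weight 9/280
Group by W:
  weight(W=2) = 1/16
  weight(W=3) = 3/40
Total weight = 1/16 + 3/40 = 11/80
P(W=2 | obs) = 1/16 / 11/80 = 5/11
P(W=3 | obs) = 3/40 / 11/80 = 6/11
argmax = 3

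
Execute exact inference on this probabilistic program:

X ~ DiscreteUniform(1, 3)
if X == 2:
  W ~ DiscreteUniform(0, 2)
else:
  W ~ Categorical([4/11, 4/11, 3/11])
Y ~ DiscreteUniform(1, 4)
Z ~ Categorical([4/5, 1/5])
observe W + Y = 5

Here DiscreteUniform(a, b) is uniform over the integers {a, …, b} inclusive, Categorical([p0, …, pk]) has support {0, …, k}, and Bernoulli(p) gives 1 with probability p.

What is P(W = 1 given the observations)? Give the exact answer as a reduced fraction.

P(W = 1 | obs) = 35/64

Enumerate traces; 12 have nonzero weight after conditioning:
  (X=1, W=1, Y=4, Z=0) weight 4/165
  (X=1, W=1, Y=4, Z=1) weight 1/165
  (X=1, W=2, Y=3, Z=0) weight 1/55
  (X=1, W=2, Y=3, Z=1) weight 1/220
  (X=2, W=1, Y=4, Z=0) weight 1/45
  (X=2, W=1, Y=4, Z=1) weight 1/180
  (X=2, W=2, Y=3, Z=0) weight 1/45
  (X=2, W=2, Y=3, Z=1) weight 1/180
  … 4 more
Group by W:
  weight(W=1) = 35/396
  weight(W=2) = 29/396
Total weight = 35/396 + 29/396 = 16/99
P(W=1 | obs) = 35/396 / 16/99 = 35/64
P(W=2 | obs) = 29/396 / 16/99 = 29/64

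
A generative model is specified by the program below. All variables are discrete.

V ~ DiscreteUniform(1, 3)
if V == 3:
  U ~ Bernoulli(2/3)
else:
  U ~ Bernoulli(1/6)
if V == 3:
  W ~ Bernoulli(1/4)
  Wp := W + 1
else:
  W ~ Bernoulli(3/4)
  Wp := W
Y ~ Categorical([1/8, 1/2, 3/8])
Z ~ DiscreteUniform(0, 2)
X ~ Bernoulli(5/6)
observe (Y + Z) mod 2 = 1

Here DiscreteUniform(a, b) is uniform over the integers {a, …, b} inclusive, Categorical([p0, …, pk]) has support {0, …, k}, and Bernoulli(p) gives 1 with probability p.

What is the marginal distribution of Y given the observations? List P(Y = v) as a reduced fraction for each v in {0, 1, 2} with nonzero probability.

P(Y=0) = 1/12, P(Y=1) = 2/3, P(Y=2) = 1/4

Enumerate traces; 96 have nonzero weight after conditioning:
  (V=1, U=0, W=0, Y=0, Z=1, X=0) weight 5/10368
  (V=1, U=0, W=0, Y=0, Z=1, X=1) weight 25/10368
  (V=1, U=0, W=0, Y=1, Z=0, X=0) weight 5/2592
  (V=1, U=0, W=0, Y=1, Z=0, X=1) weight 25/2592
  (V=1, U=0, W=0, Y=1, Z=2, X=0) weight 5/2592
  (V=1, U=0, W=0, Y=1, Z=2, X=1) weight 25/2592
  (V=1, U=0, W=0, Y=2, Z=1, X=0) weight 5/3456
  (V=1, U=0, W=0, Y=2, Z=1, X=1) weight 25/3456
  … 88 more
Group by Y:
  weight(Y=0) = 1/24
  weight(Y=1) = 1/3
  weight(Y=2) = 1/8
Total weight = 1/24 + 1/3 + 1/8 = 1/2
P(Y=0 | obs) = 1/24 / 1/2 = 1/12
P(Y=1 | obs) = 1/3 / 1/2 = 2/3
P(Y=2 | obs) = 1/8 / 1/2 = 1/4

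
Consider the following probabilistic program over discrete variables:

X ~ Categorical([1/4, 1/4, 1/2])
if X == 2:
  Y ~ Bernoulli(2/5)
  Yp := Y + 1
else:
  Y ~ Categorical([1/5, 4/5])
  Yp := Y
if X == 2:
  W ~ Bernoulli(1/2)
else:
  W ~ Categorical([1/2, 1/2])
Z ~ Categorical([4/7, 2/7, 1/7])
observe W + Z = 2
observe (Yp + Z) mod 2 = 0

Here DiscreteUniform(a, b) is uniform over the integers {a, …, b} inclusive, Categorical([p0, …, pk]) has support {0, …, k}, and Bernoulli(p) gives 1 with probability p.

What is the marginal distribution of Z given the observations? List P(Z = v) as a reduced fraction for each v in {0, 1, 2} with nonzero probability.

Enumerate traces; 6 have nonzero weight after conditioning:
  (X=0, Y=0, W=0, Z=2) weight 1/280
  (X=0, Y=1, W=1, Z=1) weight 1/35
  (X=1, Y=0, W=0, Z=2) weight 1/280
  (X=1, Y=1, W=1, Z=1) weight 1/35
  (X=2, Y=0, W=1, Z=1) weight 3/70
  (X=2, Y=1, W=0, Z=2) weight 1/70
Group by Z:
  weight(Z=1) = 1/10
  weight(Z=2) = 3/140
Total weight = 1/10 + 3/140 = 17/140
P(Z=1 | obs) = 1/10 / 17/140 = 14/17
P(Z=2 | obs) = 3/140 / 17/140 = 3/17

P(Z=1) = 14/17, P(Z=2) = 3/17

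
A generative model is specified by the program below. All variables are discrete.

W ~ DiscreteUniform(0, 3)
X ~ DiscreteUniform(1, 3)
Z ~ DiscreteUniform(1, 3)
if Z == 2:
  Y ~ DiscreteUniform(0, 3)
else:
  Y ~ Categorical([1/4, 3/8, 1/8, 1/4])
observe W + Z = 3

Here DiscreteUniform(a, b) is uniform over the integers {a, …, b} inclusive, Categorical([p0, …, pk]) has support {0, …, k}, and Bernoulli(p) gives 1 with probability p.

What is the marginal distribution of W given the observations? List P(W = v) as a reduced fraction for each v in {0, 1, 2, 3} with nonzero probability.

P(W=0) = 1/3, P(W=1) = 1/3, P(W=2) = 1/3

Enumerate traces; 36 have nonzero weight after conditioning:
  (W=0, X=1, Z=3, Y=0) weight 1/144
  (W=0, X=1, Z=3, Y=1) weight 1/96
  (W=0, X=1, Z=3, Y=2) weight 1/288
  (W=0, X=1, Z=3, Y=3) weight 1/144
  (W=0, X=2, Z=3, Y=0) weight 1/144
  (W=0, X=2, Z=3, Y=1) weight 1/96
  (W=0, X=2, Z=3, Y=2) weight 1/288
  (W=0, X=2, Z=3, Y=3) weight 1/144
  (W=1, X=1, Z=2, Y=0) weight 1/144
  (W=2, X=1, Z=1, Y=0) weight 1/144
  … 26 more
Group by W:
  weight(W=0) = 1/12
  weight(W=1) = 1/12
  weight(W=2) = 1/12
Total weight = 1/12 + 1/12 + 1/12 = 1/4
P(W=0 | obs) = 1/12 / 1/4 = 1/3
P(W=1 | obs) = 1/12 / 1/4 = 1/3
P(W=2 | obs) = 1/12 / 1/4 = 1/3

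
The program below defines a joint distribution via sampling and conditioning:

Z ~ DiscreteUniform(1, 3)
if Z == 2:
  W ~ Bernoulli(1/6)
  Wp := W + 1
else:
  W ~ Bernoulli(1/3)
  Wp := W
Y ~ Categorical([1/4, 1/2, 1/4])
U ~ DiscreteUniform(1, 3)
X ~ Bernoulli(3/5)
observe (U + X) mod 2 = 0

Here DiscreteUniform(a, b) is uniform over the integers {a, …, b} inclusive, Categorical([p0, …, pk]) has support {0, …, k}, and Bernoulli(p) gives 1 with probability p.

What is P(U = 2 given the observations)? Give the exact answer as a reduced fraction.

Enumerate traces; 54 have nonzero weight after conditioning:
  (Z=1, W=0, Y=0, U=1, X=1) weight 1/90
  (Z=1, W=0, Y=0, U=2, X=0) weight 1/135
  (Z=1, W=0, Y=0, U=3, X=1) weight 1/90
  (Z=1, W=0, Y=1, U=1, X=1) weight 1/45
  (Z=1, W=0, Y=1, U=2, X=0) weight 2/135
  (Z=1, W=0, Y=1, U=3, X=1) weight 1/45
  (Z=1, W=0, Y=2, U=1, X=1) weight 1/90
  (Z=1, W=0, Y=2, U=2, X=0) weight 1/135
  … 46 more
Group by U:
  weight(U=1) = 1/5
  weight(U=2) = 2/15
  weight(U=3) = 1/5
Total weight = 1/5 + 2/15 + 1/5 = 8/15
P(U=1 | obs) = 1/5 / 8/15 = 3/8
P(U=2 | obs) = 2/15 / 8/15 = 1/4
P(U=3 | obs) = 1/5 / 8/15 = 3/8

P(U = 2 | obs) = 1/4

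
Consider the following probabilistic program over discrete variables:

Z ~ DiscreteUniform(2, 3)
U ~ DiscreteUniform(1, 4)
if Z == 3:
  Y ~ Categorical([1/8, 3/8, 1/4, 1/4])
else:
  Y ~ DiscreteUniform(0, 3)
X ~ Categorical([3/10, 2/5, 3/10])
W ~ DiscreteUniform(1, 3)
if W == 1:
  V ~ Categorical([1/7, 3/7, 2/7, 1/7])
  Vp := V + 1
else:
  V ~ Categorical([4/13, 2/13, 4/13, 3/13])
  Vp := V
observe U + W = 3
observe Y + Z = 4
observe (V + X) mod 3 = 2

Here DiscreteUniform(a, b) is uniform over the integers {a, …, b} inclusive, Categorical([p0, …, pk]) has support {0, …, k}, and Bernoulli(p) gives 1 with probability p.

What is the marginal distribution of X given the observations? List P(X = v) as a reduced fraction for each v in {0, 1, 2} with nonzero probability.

P(X=0) = 162/599, P(X=1) = 212/599, P(X=2) = 225/599

Enumerate traces; 16 have nonzero weight after conditioning:
  (Z=2, U=1, Y=2, X=0, W=2, V=2) weight 1/1040
  (Z=2, U=1, Y=2, X=1, W=2, V=1) weight 1/1560
  (Z=2, U=1, Y=2, X=2, W=2, V=0) weight 1/1040
  (Z=2, U=1, Y=2, X=2, W=2, V=3) weight 3/4160
  (Z=2, U=2, Y=2, X=0, W=1, V=2) weight 1/1120
  (Z=2, U=2, Y=2, X=1, W=1, V=1) weight 1/560
  (Z=2, U=2, Y=2, X=2, W=1, V=0) weight 1/2240
  (Z=2, U=2, Y=2, X=2, W=1, V=3) weight 1/2240
  … 8 more
Group by X:
  weight(X=0) = 27/5824
  weight(X=1) = 53/8736
  weight(X=2) = 75/11648
Total weight = 27/5824 + 53/8736 + 75/11648 = 599/34944
P(X=0 | obs) = 27/5824 / 599/34944 = 162/599
P(X=1 | obs) = 53/8736 / 599/34944 = 212/599
P(X=2 | obs) = 75/11648 / 599/34944 = 225/599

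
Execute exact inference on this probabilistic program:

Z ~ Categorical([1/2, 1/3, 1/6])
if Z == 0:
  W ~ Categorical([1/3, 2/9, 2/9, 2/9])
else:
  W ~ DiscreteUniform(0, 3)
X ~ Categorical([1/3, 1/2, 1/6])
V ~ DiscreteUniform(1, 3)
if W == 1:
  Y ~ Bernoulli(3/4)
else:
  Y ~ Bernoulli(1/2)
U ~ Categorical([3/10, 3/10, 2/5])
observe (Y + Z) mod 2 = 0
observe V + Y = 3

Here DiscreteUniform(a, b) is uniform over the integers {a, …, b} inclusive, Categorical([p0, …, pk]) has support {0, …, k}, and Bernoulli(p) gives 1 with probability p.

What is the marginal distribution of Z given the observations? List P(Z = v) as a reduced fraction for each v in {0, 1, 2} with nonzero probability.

P(Z=0) = 64/139, P(Z=1) = 54/139, P(Z=2) = 21/139

Enumerate traces; 108 have nonzero weight after conditioning:
  (Z=0, W=0, X=0, V=3, Y=0, U=0) weight 1/360
  (Z=0, W=0, X=0, V=3, Y=0, U=1) weight 1/360
  (Z=0, W=0, X=0, V=3, Y=0, U=2) weight 1/270
  (Z=0, W=0, X=1, V=3, Y=0, U=0) weight 1/240
  (Z=0, W=0, X=1, V=3, Y=0, U=1) weight 1/240
  (Z=0, W=0, X=1, V=3, Y=0, U=2) weight 1/180
  (Z=0, W=0, X=2, V=3, Y=0, U=0) weight 1/720
  (Z=0, W=0, X=2, V=3, Y=0, U=1) weight 1/720
  (Z=1, W=0, X=0, V=2, Y=1, U=0) weight 1/720
  (Z=2, W=0, X=0, V=3, Y=0, U=0) weight 1/1440
  … 98 more
Group by Z:
  weight(Z=0) = 2/27
  weight(Z=1) = 1/16
  weight(Z=2) = 7/288
Total weight = 2/27 + 1/16 + 7/288 = 139/864
P(Z=0 | obs) = 2/27 / 139/864 = 64/139
P(Z=1 | obs) = 1/16 / 139/864 = 54/139
P(Z=2 | obs) = 7/288 / 139/864 = 21/139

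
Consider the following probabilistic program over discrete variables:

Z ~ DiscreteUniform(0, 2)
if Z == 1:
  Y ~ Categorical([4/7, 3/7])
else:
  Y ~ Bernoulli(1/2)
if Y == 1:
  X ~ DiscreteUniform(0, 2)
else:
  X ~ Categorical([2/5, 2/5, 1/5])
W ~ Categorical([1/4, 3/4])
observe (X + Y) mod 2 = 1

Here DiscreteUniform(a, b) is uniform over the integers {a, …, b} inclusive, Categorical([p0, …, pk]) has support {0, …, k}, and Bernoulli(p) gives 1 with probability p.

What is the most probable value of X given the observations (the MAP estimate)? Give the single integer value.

argmax_v P(X = v | obs) = 1

Enumerate traces; 18 have nonzero weight after conditioning:
  (Z=0, Y=0, X=1, W=0) weight 1/60
  (Z=0, Y=0, X=1, W=1) weight 1/20
  (Z=0, Y=1, X=0, W=0) weight 1/72
  (Z=0, Y=1, X=0, W=1) weight 1/24
  (Z=0, Y=1, X=2, W=0) weight 1/72
  (Z=0, Y=1, X=2, W=1) weight 1/24
  (Z=1, Y=0, X=1, W=0) weight 2/105
  (Z=1, Y=0, X=1, W=1) weight 2/35
  … 10 more
Group by X:
  weight(X=0) = 10/63
  weight(X=1) = 22/105
  weight(X=2) = 10/63
Total weight = 10/63 + 22/105 + 10/63 = 166/315
P(X=0 | obs) = 10/63 / 166/315 = 25/83
P(X=1 | obs) = 22/105 / 166/315 = 33/83
P(X=2 | obs) = 10/63 / 166/315 = 25/83
argmax = 1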